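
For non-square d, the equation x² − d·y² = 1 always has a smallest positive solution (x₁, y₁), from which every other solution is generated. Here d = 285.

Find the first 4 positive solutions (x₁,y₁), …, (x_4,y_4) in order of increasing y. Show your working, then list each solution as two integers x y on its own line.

2431 144
11819521 700128
57466508671 3404022192
279402153338881 16550355197376

[16; 1,7,2,7,1,32] for √285; ℓ=6 ⇒ convergent index 5
i=0: a=16 ⇒ p=16, q=1
i=1: a=1 ⇒ p=17, q=1
i=2: a=7 ⇒ p=135, q=8
i=3: a=2 ⇒ p=287, q=17
i=4: a=7 ⇒ p=2144, q=127
i=5: a=1 ⇒ p=2431, q=144
fundamental: x₁=2431, y₁=144  (since 5909761 − 285·20736 = 1)
n=2: (2431,144)∘(2431,144) = (2431·2431+285·144·144, 2431·144+144·2431) = (11819521,700128)
n=3: (11819521,700128)∘(2431,144) = (2431·11819521+285·144·700128, 2431·700128+144·11819521) = (57466508671,3404022192)
n=4: (57466508671,3404022192)∘(2431,144) = (2431·57466508671+285·144·3404022192, 2431·3404022192+144·57466508671) = (279402153338881,16550355197376)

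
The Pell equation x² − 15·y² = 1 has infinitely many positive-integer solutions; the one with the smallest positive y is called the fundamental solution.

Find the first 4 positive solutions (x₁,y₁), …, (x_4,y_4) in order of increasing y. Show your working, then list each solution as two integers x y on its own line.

√15 → a₀=3, period (1,6); ℓ=2 even so k=1
k=0  a_k=3  p_k/q_k = 3/1
k=1  a_k=1  p_k/q_k = 4/1
fundamental: x₁=4, y₁=1  (since 16 − 15·1 = 1)
(4+1√15)^2 = 31 + 8√15
(4+1√15)^3 = 244 + 63√15
(4+1√15)^4 = 1921 + 496√15

4 1
31 8
244 63
1921 496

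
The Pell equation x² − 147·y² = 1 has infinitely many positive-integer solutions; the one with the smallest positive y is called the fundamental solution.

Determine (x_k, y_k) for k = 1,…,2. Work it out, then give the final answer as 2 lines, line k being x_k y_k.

97 8
18817 1552

√147 = [12; 8,24, …], period ℓ=2 (even) → k=1
i=0: a=12 ⇒ p=12, q=1
i=1: a=8 ⇒ p=97, q=8
→ (97, 8).  Check: 97²=9409, 147·8²=9408, difference 1.
n=2: (97,8)∘(97,8) = (97·97+147·8·8, 97·8+8·97) = (18817,1552)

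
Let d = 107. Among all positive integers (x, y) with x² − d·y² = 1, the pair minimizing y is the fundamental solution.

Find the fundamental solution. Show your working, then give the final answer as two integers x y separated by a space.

√107 → a₀=10, period (2,1,9,1,2,20); ℓ=6 even so k=5
k=0  a_k=10  p_k/q_k = 10/1
…
k=2  a_k=1  p_k/q_k = 31/3
k=3  a_k=9  p_k/q_k = 300/29
k=4  a_k=1  p_k/q_k = 331/32
k=5  a_k=2  p_k/q_k = 962/93
(x₁, y₁) = (962, 93);  962² − 107·93² = 1 ✓

962 93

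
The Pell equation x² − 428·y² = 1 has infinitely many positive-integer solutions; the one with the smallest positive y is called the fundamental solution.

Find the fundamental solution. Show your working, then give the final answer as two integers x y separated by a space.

1850887 89466

[20; 1,2,4,1,5,10,5,1,4,2,1,40] for √428; ℓ=12 ⇒ convergent index 11
a_0=20:  p_0=20·1+0=20,  q_0=20·0+1=1
a_1=1:  p_1=1·20+1=21,  q_1=1·1+0=1
…
a_3=4:  p_3=4·62+21=269,  q_3=4·3+1=13
…
a_5=5:  p_5=5·331+269=1924,  q_5=5·16+13=93
…
a_8=1:  p_8=1·99779+19571=119350,  q_8=1·4823+946=5769
a_9=4:  p_9=4·119350+99779=577179,  q_9=4·5769+4823=27899
a_10=2:  p_10=2·577179+119350=1273708,  q_10=2·27899+5769=61567
a_11=1:  p_11=1·1273708+577179=1850887,  q_11=1·61567+27899=89466
fundamental: x₁=1850887, y₁=89466  (since 3425782686769 − 428·8004165156 = 1)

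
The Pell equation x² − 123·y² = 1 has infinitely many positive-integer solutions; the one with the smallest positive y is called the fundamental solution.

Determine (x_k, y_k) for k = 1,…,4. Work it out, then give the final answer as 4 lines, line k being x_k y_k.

d=123: √d = [11; 11,22] (ℓ=2, even), read p_1/q_1
i=0: a=11 ⇒ p=11, q=1
i=1: a=11 ⇒ p=122, q=11
fundamental: x₁=122, y₁=11  (since 14884 − 123·121 = 1)
(122+11√123)^2 = 29767 + 2684√123
(122+11√123)^3 = 7263026 + 654885√123
(122+11√123)^4 = 1772148577 + 159789256√123

122 11
29767 2684
7263026 654885
1772148577 159789256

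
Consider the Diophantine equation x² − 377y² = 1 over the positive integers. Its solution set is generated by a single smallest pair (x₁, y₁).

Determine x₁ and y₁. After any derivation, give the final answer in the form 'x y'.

233 12

√377 → a₀=19, period (2,2,2,38); ℓ=4 even so k=3
a_0=19:  p_0=19·1+0=19,  q_0=19·0+1=1
a_1=2:  p_1=2·19+1=39,  q_1=2·1+0=2
a_2=2:  p_2=2·39+19=97,  q_2=2·2+1=5
a_3=2:  p_3=2·97+39=233,  q_3=2·5+2=12
(x₁, y₁) = (233, 12);  233² − 377·12² = 1 ✓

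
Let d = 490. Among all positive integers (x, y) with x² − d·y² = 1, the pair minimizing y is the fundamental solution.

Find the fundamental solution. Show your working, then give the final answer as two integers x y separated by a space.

1039681 46968

√490 → a₀=22, period (7,2,1,4,4,4,1,2,7,44); ℓ=10 even so k=9
k=0  a_k=22  p_k/q_k = 22/1
…
k=2  a_k=2  p_k/q_k = 332/15
k=3  a_k=1  p_k/q_k = 487/22
k=4  a_k=4  p_k/q_k = 2280/103
k=5  a_k=4  p_k/q_k = 9607/434
k=6  a_k=4  p_k/q_k = 40708/1839
k=7  a_k=1  p_k/q_k = 50315/2273
k=8  a_k=2  p_k/q_k = 141338/6385
k=9  a_k=7  p_k/q_k = 1039681/46968
→ (1039681, 46968).  Check: 1039681²=1080936581761, 490·46968²=1080936581760, difference 1.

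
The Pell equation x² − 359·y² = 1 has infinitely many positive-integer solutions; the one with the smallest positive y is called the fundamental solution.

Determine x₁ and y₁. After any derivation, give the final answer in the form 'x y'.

√359 → a₀=18, period (1,17,1,36); ℓ=4 even so k=3
i=0: a=18 ⇒ p=18, q=1
…
i=2: a=17 ⇒ p=341, q=18
i=3: a=1 ⇒ p=360, q=19
fundamental: x₁=360, y₁=19  (since 129600 − 359·361 = 1)

360 19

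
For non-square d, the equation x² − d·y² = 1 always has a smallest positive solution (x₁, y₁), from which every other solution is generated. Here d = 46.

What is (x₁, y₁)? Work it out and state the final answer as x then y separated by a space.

24335 3588

√46 = [6; 1,3,1,1,2,6,2,1,1,3,1,12, …], period ℓ=12 (even) → k=11
i=0: a=6 ⇒ p=6, q=1
i=1: a=1 ⇒ p=7, q=1
…
i=3: a=1 ⇒ p=34, q=5
i=4: a=1 ⇒ p=61, q=9
…
i=6: a=6 ⇒ p=997, q=147
i=7: a=2 ⇒ p=2150, q=317
i=8: a=1 ⇒ p=3147, q=464
i=9: a=1 ⇒ p=5297, q=781
i=10: a=3 ⇒ p=19038, q=2807
i=11: a=1 ⇒ p=24335, q=3588
(x₁, y₁) = (24335, 3588);  24335² − 46·3588² = 1 ✓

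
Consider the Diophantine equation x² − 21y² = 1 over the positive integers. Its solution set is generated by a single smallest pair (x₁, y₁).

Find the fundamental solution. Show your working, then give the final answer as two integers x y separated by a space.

55 12

√21 → a₀=4, period (1,1,2,1,1,8); ℓ=6 even so k=5
a_0=4:  p_0=4·1+0=4,  q_0=4·0+1=1
…
a_3=2:  p_3=2·9+5=23,  q_3=2·2+1=5
a_4=1:  p_4=1·23+9=32,  q_4=1·5+2=7
a_5=1:  p_5=1·32+23=55,  q_5=1·7+5=12
fundamental: x₁=55, y₁=12  (since 3025 − 21·144 = 1)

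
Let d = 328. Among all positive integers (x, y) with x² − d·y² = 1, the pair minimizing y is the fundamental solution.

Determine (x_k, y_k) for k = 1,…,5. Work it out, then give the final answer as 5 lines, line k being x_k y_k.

d=328: √d = [18; 9,36] (ℓ=2, even), read p_1/q_1
k=0  a_k=18  p_k/q_k = 18/1
k=1  a_k=9  p_k/q_k = 163/9
→ (163, 9).  Check: 163²=26569, 328·9²=26568, difference 1.
(163+9√328)^2 = 53137 + 2934√328
(163+9√328)^3 = 17322499 + 956475√328
(163+9√328)^4 = 5647081537 + 311807916√328
(163+9√328)^5 = 1840931258563 + 101648424141√328

163 9
53137 2934
17322499 956475
5647081537 311807916
1840931258563 101648424141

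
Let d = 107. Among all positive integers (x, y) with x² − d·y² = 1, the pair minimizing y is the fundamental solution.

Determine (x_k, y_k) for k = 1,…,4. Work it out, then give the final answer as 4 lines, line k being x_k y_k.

√107 → a₀=10, period (2,1,9,1,2,20); ℓ=6 even so k=5
k=0  a_k=10  p_k/q_k = 10/1
…
k=4  a_k=1  p_k/q_k = 331/32
k=5  a_k=2  p_k/q_k = 962/93
fundamental: x₁=962, y₁=93  (since 925444 − 107·8649 = 1)
(962+93√107)^2 = 1850887 + 178932√107
(962+93√107)^3 = 3561105626 + 344265075√107
(962+93√107)^4 = 6851565373537 + 662365825368√107

962 93
1850887 178932
3561105626 344265075
6851565373537 662365825368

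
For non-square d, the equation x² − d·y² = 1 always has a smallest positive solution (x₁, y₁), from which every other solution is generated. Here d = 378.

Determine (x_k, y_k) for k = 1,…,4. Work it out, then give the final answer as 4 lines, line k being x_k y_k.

8749 450
153090001 7874100
2678768828749 137781001350
46873096812360001 2410891953748200

√378 = [19; 2,3,1,4,1,3,2,38, …], period ℓ=8 (even) → k=7
i=0: a=19 ⇒ p=19, q=1
i=1: a=2 ⇒ p=39, q=2
…
i=3: a=1 ⇒ p=175, q=9
i=4: a=4 ⇒ p=836, q=43
i=5: a=1 ⇒ p=1011, q=52
i=6: a=3 ⇒ p=3869, q=199
i=7: a=2 ⇒ p=8749, q=450
fundamental: x₁=8749, y₁=450  (since 76545001 − 378·202500 = 1)
k=2:  x_2 = 8749·8749+378·450·450 = 153090001,  y_2 = 8749·450+450·8749 = 7874100
k=3:  x_3 = 8749·153090001+378·450·7874100 = 2678768828749,  y_3 = 8749·7874100+450·153090001 = 137781001350
k=4:  x_4 = 8749·2678768828749+378·450·137781001350 = 46873096812360001,  y_4 = 8749·137781001350+450·2678768828749 = 2410891953748200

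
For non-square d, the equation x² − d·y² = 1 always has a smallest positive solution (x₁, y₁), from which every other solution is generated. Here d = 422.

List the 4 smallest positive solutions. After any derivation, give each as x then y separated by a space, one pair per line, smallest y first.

7022501 341850
98631040590001 4801283933700
1385273162348638202501 67434042451384025550
19456164335732849620362360001 947111261097768740333867400

d=422: √d = [20; 1,1,5,2,1,…,1,1,40] (ℓ=14, even), read p_13/q_13
a_0=20:  p_0=20·1+0=20,  q_0=20·0+1=1
a_1=1:  p_1=1·20+1=21,  q_1=1·1+0=1
a_2=1:  p_2=1·21+20=41,  q_2=1·1+1=2
…
a_4=2:  p_4=2·226+41=493,  q_4=2·11+2=24
…
a_7=20:  p_7=20·2650+719=53719,  q_7=20·129+35=2615
a_8=3:  p_8=3·53719+2650=163807,  q_8=3·2615+129=7974
…
a_10=2:  p_10=2·217526+163807=598859,  q_10=2·10589+7974=29152
a_11=5:  p_11=5·598859+217526=3211821,  q_11=5·29152+10589=156349
a_12=1:  p_12=1·3211821+598859=3810680,  q_12=1·156349+29152=185501
a_13=1:  p_13=1·3810680+3211821=7022501,  q_13=1·185501+156349=341850
fundamental: x₁=7022501, y₁=341850  (since 49315520295001 − 422·116861422500 = 1)
n=2: (7022501,341850)∘(7022501,341850) = (7022501·7022501+422·341850·341850, 7022501·341850+341850·7022501) = (98631040590001,4801283933700)
n=3: (98631040590001,4801283933700)∘(7022501,341850) = (7022501·98631040590001+422·341850·4801283933700, 7022501·4801283933700+341850·98631040590001) = (1385273162348638202501,67434042451384025550)
n=4: (1385273162348638202501,67434042451384025550)∘(7022501,341850) = (7022501·1385273162348638202501+422·341850·67434042451384025550, 7022501·67434042451384025550+341850·1385273162348638202501) = (19456164335732849620362360001,947111261097768740333867400)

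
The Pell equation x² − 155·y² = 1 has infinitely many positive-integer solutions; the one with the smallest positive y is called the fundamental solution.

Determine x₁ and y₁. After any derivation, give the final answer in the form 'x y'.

[12; 2,4,2,24] for √155; ℓ=4 ⇒ convergent index 3
k=0  a_k=12  p_k/q_k = 12/1
…
k=2  a_k=4  p_k/q_k = 112/9
k=3  a_k=2  p_k/q_k = 249/20
(x₁, y₁) = (249, 20);  249² − 155·20² = 1 ✓

249 20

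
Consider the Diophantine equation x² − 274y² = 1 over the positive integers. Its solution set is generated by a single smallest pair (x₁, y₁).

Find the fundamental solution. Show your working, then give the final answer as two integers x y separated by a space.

√274 → a₀=16, period (1,1,4,4,1,1,32); ℓ=7 odd so k=13
step 0: (16, 1)  from 16·(1,0) + (0,1)
step 1: (17, 1)  from 1·(16,1) + (1,0)
step 2: (33, 2)  from 1·(17,1) + (16,1)
step 3: (149, 9)  from 4·(33,2) + (17,1)
step 4: (629, 38)  from 4·(149,9) + (33,2)
step 5: (778, 47)  from 1·(629,38) + (149,9)
…
step 8: (47209, 2852)  from 1·(45802,2767) + (1407,85)
…
step 10: (419253, 25328)  from 4·(93011,5619) + (47209,2852)
…
step 12: (2189276, 132259)  from 1·(1770023,106931) + (419253,25328)
step 13: (3959299, 239190)  from 1·(2189276,132259) + (1770023,106931)
(x₁, y₁) = (3959299, 239190);  3959299² − 274·239190² = 1 ✓

3959299 239190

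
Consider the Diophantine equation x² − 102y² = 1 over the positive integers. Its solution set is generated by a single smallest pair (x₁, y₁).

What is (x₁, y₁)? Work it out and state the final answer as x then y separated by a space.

[10; 10,20] for √102; ℓ=2 ⇒ convergent index 1
i=0: a=10 ⇒ p=10, q=1
i=1: a=10 ⇒ p=101, q=10
(x₁, y₁) = (101, 10);  101² − 102·10² = 1 ✓

101 10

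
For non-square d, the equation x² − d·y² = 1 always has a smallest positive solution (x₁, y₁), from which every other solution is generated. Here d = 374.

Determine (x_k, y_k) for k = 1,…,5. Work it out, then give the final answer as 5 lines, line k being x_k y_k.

√374 → a₀=19, period (2,1,18,1,2,38); ℓ=6 even so k=5
step 0: (19, 1)  from 19·(1,0) + (0,1)
step 1: (39, 2)  from 2·(19,1) + (1,0)
step 2: (58, 3)  from 1·(39,2) + (19,1)
…
step 4: (1141, 59)  from 1·(1083,56) + (58,3)
step 5: (3365, 174)  from 2·(1141,59) + (1083,56)
(x₁, y₁) = (3365, 174);  3365² − 374·174² = 1 ✓
(3365+174√374)^2 = 22646449 + 1171020√374
(3365+174√374)^3 = 152410598405 + 7880964426√374
(3365+174√374)^4 = 1025723304619201 + 53038889415960√374
(3365+174√374)^5 = 6903117687676624325 + 356951717888446374√374

3365 174
22646449 1171020
152410598405 7880964426
1025723304619201 53038889415960
6903117687676624325 356951717888446374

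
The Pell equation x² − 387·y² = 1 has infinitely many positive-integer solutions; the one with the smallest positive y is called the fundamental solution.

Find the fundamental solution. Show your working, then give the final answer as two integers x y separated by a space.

3482 177

d=387: √d = [19; 1,2,19,2,1,38] (ℓ=6, even), read p_5/q_5
k=0  a_k=19  p_k/q_k = 19/1
…
k=2  a_k=2  p_k/q_k = 59/3
k=3  a_k=19  p_k/q_k = 1141/58
k=4  a_k=2  p_k/q_k = 2341/119
k=5  a_k=1  p_k/q_k = 3482/177
→ (3482, 177).  Check: 3482²=12124324, 387·177²=12124323, difference 1.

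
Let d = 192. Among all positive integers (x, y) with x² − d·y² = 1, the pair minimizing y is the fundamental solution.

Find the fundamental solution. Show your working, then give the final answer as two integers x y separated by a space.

97 7

d=192: √d = [13; 1,5,1,26] (ℓ=4, even), read p_3/q_3
a_0=13:  p_0=13·1+0=13,  q_0=13·0+1=1
a_1=1:  p_1=1·13+1=14,  q_1=1·1+0=1
a_2=5:  p_2=5·14+13=83,  q_2=5·1+1=6
a_3=1:  p_3=1·83+14=97,  q_3=1·6+1=7
fundamental: x₁=97, y₁=7  (since 9409 − 192·49 = 1)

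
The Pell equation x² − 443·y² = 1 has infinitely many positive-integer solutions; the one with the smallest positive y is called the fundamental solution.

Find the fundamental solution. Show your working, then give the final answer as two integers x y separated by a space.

d=443: √d = [21; 21,42] (ℓ=2, even), read p_1/q_1
k=0  a_k=21  p_k/q_k = 21/1
k=1  a_k=21  p_k/q_k = 442/21
fundamental: x₁=442, y₁=21  (since 195364 − 443·441 = 1)

442 21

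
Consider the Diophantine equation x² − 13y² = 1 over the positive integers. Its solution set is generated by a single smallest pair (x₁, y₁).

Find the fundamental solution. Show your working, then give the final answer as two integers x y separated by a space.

649 180

[3; 1,1,1,1,6] for √13; ℓ=5 ⇒ convergent index 9
i=0: a=3 ⇒ p=3, q=1
i=1: a=1 ⇒ p=4, q=1
i=2: a=1 ⇒ p=7, q=2
i=3: a=1 ⇒ p=11, q=3
i=4: a=1 ⇒ p=18, q=5
i=5: a=6 ⇒ p=119, q=33
i=6: a=1 ⇒ p=137, q=38
i=7: a=1 ⇒ p=256, q=71
i=8: a=1 ⇒ p=393, q=109
i=9: a=1 ⇒ p=649, q=180
fundamental: x₁=649, y₁=180  (since 421201 − 13·32400 = 1)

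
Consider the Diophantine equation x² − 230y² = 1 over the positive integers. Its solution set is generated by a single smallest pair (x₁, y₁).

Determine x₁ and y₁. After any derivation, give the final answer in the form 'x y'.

[15; 6,30] for √230; ℓ=2 ⇒ convergent index 1
step 0: (15, 1)  from 15·(1,0) + (0,1)
step 1: (91, 6)  from 6·(15,1) + (1,0)
(x₁, y₁) = (91, 6);  91² − 230·6² = 1 ✓

91 6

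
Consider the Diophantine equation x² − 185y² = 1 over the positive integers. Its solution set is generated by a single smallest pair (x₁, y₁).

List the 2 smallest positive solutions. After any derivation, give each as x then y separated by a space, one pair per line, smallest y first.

9249 680
171088001 12578640

√185 → a₀=13, period (1,1,1,1,26); ℓ=5 odd so k=9
k=0  a_k=13  p_k/q_k = 13/1
…
k=2  a_k=1  p_k/q_k = 27/2
k=3  a_k=1  p_k/q_k = 41/3
k=4  a_k=1  p_k/q_k = 68/5
…
k=7  a_k=1  p_k/q_k = 3686/271
k=8  a_k=1  p_k/q_k = 5563/409
k=9  a_k=1  p_k/q_k = 9249/680
(x₁, y₁) = (9249, 680);  9249² − 185·680² = 1 ✓
n=2: (9249,680)∘(9249,680) = (9249·9249+185·680·680, 9249·680+680·9249) = (171088001,12578640)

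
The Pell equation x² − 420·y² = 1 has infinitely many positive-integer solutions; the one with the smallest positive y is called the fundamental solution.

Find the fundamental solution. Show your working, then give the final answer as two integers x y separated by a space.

41 2

√420 = [20; 2,40, …], period ℓ=2 (even) → k=1
step 0: (20, 1)  from 20·(1,0) + (0,1)
step 1: (41, 2)  from 2·(20,1) + (1,0)
(x₁, y₁) = (41, 2);  41² − 420·2² = 1 ✓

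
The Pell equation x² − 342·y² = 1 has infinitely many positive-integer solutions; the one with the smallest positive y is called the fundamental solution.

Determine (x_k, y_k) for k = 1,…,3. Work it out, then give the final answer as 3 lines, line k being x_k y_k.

[18; 2,36] for √342; ℓ=2 ⇒ convergent index 1
a_0=18:  p_0=18·1+0=18,  q_0=18·0+1=1
a_1=2:  p_1=2·18+1=37,  q_1=2·1+0=2
→ (37, 2).  Check: 37²=1369, 342·2²=1368, difference 1.
n=2: (37,2)∘(37,2) = (37·37+342·2·2, 37·2+2·37) = (2737,148)
n=3: (2737,148)∘(37,2) = (37·2737+342·2·148, 37·148+2·2737) = (202501,10950)

37 2
2737 148
202501 10950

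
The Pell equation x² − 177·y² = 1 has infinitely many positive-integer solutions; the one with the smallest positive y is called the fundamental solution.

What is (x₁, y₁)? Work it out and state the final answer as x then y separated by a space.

62423 4692

√177 → a₀=13, period (3,3,2,8,2,3,3,26); ℓ=8 even so k=7
a_0=13:  p_0=13·1+0=13,  q_0=13·0+1=1
…
a_2=3:  p_2=3·40+13=133,  q_2=3·3+1=10
a_3=2:  p_3=2·133+40=306,  q_3=2·10+3=23
a_4=8:  p_4=8·306+133=2581,  q_4=8·23+10=194
…
a_6=3:  p_6=3·5468+2581=18985,  q_6=3·411+194=1427
a_7=3:  p_7=3·18985+5468=62423,  q_7=3·1427+411=4692
(x₁, y₁) = (62423, 4692);  62423² − 177·4692² = 1 ✓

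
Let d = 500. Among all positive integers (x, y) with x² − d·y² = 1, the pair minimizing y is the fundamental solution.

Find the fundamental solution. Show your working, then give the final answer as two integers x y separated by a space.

930249 41602

√500 → a₀=22, period (2,1,3,2,1,…,1,2,44); ℓ=14 even so k=13
k=0  a_k=22  p_k/q_k = 22/1
…
k=2  a_k=1  p_k/q_k = 67/3
k=3  a_k=3  p_k/q_k = 246/11
k=4  a_k=2  p_k/q_k = 559/25
…
k=7  a_k=10  p_k/q_k = 14445/646
…
k=9  a_k=1  p_k/q_k = 30254/1353
…
k=12  a_k=1  p_k/q_k = 335522/15005
k=13  a_k=2  p_k/q_k = 930249/41602
fundamental: x₁=930249, y₁=41602  (since 865363202001 − 500·1730726404 = 1)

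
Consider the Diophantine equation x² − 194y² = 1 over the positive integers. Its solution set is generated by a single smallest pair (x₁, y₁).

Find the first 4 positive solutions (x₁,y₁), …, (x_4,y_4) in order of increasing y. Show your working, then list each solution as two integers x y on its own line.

195 14
76049 5460
29658915 2129386
11566900801 830455080

√194 → a₀=13, period (1,12,1,26); ℓ=4 even so k=3
i=0: a=13 ⇒ p=13, q=1
i=1: a=1 ⇒ p=14, q=1
i=2: a=12 ⇒ p=181, q=13
i=3: a=1 ⇒ p=195, q=14
→ (195, 14).  Check: 195²=38025, 194·14²=38024, difference 1.
(x_2, y_2) = (195·195 + 194·14·14, 195·14 + 14·195) = (76049, 5460)
(x_3, y_3) = (195·76049 + 194·14·5460, 195·5460 + 14·76049) = (29658915, 2129386)
(x_4, y_4) = (195·29658915 + 194·14·2129386, 195·2129386 + 14·29658915) = (11566900801, 830455080)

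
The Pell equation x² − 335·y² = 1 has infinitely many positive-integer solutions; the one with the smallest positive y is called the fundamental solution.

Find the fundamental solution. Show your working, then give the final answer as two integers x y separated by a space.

604 33

√335 → a₀=18, period (3,3,3,36); ℓ=4 even so k=3
k=0  a_k=18  p_k/q_k = 18/1
k=1  a_k=3  p_k/q_k = 55/3
k=2  a_k=3  p_k/q_k = 183/10
k=3  a_k=3  p_k/q_k = 604/33
→ (604, 33).  Check: 604²=364816, 335·33²=364815, difference 1.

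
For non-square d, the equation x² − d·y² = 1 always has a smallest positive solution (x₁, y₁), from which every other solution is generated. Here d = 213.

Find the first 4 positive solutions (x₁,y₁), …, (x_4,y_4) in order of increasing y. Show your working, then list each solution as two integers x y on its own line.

194399 13320
75581942401 5178789360
29386108041429599 2013502945575960
11425260034216163289601 782845918228863306720

√213 = [14; 1,1,2,6,1,8,1,6,2,1,1,28, …], period ℓ=12 (even) → k=11
step 0: (14, 1)  from 14·(1,0) + (0,1)
step 1: (15, 1)  from 1·(14,1) + (1,0)
step 2: (29, 2)  from 1·(15,1) + (14,1)
…
step 4: (467, 32)  from 6·(73,5) + (29,2)
step 5: (540, 37)  from 1·(467,32) + (73,5)
…
step 7: (5327, 365)  from 1·(4787,328) + (540,37)
…
step 9: (78825, 5401)  from 2·(36749,2518) + (5327,365)
step 10: (115574, 7919)  from 1·(78825,5401) + (36749,2518)
step 11: (194399, 13320)  from 1·(115574,7919) + (78825,5401)
fundamental: x₁=194399, y₁=13320  (since 37790971201 − 213·177422400 = 1)
k=2:  x_2 = 194399·194399+213·13320·13320 = 75581942401,  y_2 = 194399·13320+13320·194399 = 5178789360
k=3:  x_3 = 194399·75581942401+213·13320·5178789360 = 29386108041429599,  y_3 = 194399·5178789360+13320·75581942401 = 2013502945575960
k=4:  x_4 = 194399·29386108041429599+213·13320·2013502945575960 = 11425260034216163289601,  y_4 = 194399·2013502945575960+13320·29386108041429599 = 782845918228863306720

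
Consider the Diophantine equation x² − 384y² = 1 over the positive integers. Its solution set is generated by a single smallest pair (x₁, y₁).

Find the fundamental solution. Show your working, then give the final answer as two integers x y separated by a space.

4801 245

√384 = [19; 1,1,2,9,2,1,1,38, …], period ℓ=8 (even) → k=7
a_0=19:  p_0=19·1+0=19,  q_0=19·0+1=1
a_1=1:  p_1=1·19+1=20,  q_1=1·1+0=1
…
a_4=9:  p_4=9·98+39=921,  q_4=9·5+2=47
a_5=2:  p_5=2·921+98=1940,  q_5=2·47+5=99
a_6=1:  p_6=1·1940+921=2861,  q_6=1·99+47=146
a_7=1:  p_7=1·2861+1940=4801,  q_7=1·146+99=245
→ (4801, 245).  Check: 4801²=23049601, 384·245²=23049600, difference 1.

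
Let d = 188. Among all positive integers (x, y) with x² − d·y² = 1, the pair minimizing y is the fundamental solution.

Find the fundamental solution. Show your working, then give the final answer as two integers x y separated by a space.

4607 336

√188 = [13; 1,2,2,6,2,2,1,26, …], period ℓ=8 (even) → k=7
k=0  a_k=13  p_k/q_k = 13/1
k=1  a_k=1  p_k/q_k = 14/1
k=2  a_k=2  p_k/q_k = 41/3
k=3  a_k=2  p_k/q_k = 96/7
k=4  a_k=6  p_k/q_k = 617/45
…
k=6  a_k=2  p_k/q_k = 3277/239
k=7  a_k=1  p_k/q_k = 4607/336
(x₁, y₁) = (4607, 336);  4607² − 188·336² = 1 ✓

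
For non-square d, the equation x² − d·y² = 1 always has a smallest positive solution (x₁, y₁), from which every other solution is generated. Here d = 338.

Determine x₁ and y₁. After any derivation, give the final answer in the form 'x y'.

114243 6214

√338 = [18; 2,1,1,2,36, …], period ℓ=5 (odd) → k=9
k=0  a_k=18  p_k/q_k = 18/1
…
k=8  a_k=1  p_k/q_k = 43958/2391
k=9  a_k=2  p_k/q_k = 114243/6214
→ (114243, 6214).  Check: 114243²=13051463049, 338·6214²=13051463048, difference 1.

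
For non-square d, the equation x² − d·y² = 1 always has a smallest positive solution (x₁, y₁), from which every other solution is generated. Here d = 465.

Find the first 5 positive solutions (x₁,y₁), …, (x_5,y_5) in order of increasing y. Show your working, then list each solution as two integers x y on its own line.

15871 736
503777281 23362112
15990898437631 741560158368
507583097703505921 23538602523554944
16111702671313786506751 747162320561120874080

d=465: √d = [21; 1,1,3,2,2,2,3,1,1,42] (ℓ=10, even), read p_9/q_9
a_0=21:  p_0=21·1+0=21,  q_0=21·0+1=1
a_1=1:  p_1=1·21+1=22,  q_1=1·1+0=1
a_2=1:  p_2=1·22+21=43,  q_2=1·1+1=2
a_3=3:  p_3=3·43+22=151,  q_3=3·2+1=7
a_4=2:  p_4=2·151+43=345,  q_4=2·7+2=16
…
a_6=2:  p_6=2·841+345=2027,  q_6=2·39+16=94
a_7=3:  p_7=3·2027+841=6922,  q_7=3·94+39=321
a_8=1:  p_8=1·6922+2027=8949,  q_8=1·321+94=415
a_9=1:  p_9=1·8949+6922=15871,  q_9=1·415+321=736
(x₁, y₁) = (15871, 736);  15871² − 465·736² = 1 ✓
k=2:  x_2 = 15871·15871+465·736·736 = 503777281,  y_2 = 15871·736+736·15871 = 23362112
k=3:  x_3 = 15871·503777281+465·736·23362112 = 15990898437631,  y_3 = 15871·23362112+736·503777281 = 741560158368
k=4:  x_4 = 15871·15990898437631+465·736·741560158368 = 507583097703505921,  y_4 = 15871·741560158368+736·15990898437631 = 23538602523554944
k=5:  x_5 = 15871·507583097703505921+465·736·23538602523554944 = 16111702671313786506751,  y_5 = 15871·23538602523554944+736·507583097703505921 = 747162320561120874080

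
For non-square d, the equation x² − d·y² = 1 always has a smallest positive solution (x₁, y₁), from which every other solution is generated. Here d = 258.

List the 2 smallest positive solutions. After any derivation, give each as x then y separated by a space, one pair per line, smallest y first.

257 16
132097 8224

√258 = [16; 16,32, …], period ℓ=2 (even) → k=1
i=0: a=16 ⇒ p=16, q=1
i=1: a=16 ⇒ p=257, q=16
fundamental: x₁=257, y₁=16  (since 66049 − 258·256 = 1)
n=2: (257,16)∘(257,16) = (257·257+258·16·16, 257·16+16·257) = (132097,8224)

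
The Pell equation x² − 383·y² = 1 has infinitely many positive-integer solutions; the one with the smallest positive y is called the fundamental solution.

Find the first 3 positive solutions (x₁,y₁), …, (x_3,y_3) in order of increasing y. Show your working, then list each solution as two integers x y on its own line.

√383 = [19; 1,1,3,19,3,1,1,38, …], period ℓ=8 (even) → k=7
k=0  a_k=19  p_k/q_k = 19/1
k=1  a_k=1  p_k/q_k = 20/1
k=2  a_k=1  p_k/q_k = 39/2
…
k=5  a_k=3  p_k/q_k = 8063/412
k=6  a_k=1  p_k/q_k = 10705/547
k=7  a_k=1  p_k/q_k = 18768/959
fundamental: x₁=18768, y₁=959  (since 352237824 − 383·919681 = 1)
k=2:  x_2 = 18768·18768+383·959·959 = 704475647,  y_2 = 18768·959+959·18768 = 35997024
k=3:  x_3 = 18768·704475647+383·959·35997024 = 26443197867024,  y_3 = 18768·35997024+959·704475647 = 1351184291905

18768 959
704475647 35997024
26443197867024 1351184291905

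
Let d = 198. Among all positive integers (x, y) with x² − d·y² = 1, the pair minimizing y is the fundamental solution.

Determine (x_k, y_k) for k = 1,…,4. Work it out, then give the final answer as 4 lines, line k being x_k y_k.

197 14
77617 5516
30580901 2173290
12048797377 856270744

d=198: √d = [14; 14,28] (ℓ=2, even), read p_1/q_1
a_0=14:  p_0=14·1+0=14,  q_0=14·0+1=1
a_1=14:  p_1=14·14+1=197,  q_1=14·1+0=14
(x₁, y₁) = (197, 14);  197² − 198·14² = 1 ✓
(197+14√198)^2 = 77617 + 5516√198
(197+14√198)^3 = 30580901 + 2173290√198
(197+14√198)^4 = 12048797377 + 856270744√198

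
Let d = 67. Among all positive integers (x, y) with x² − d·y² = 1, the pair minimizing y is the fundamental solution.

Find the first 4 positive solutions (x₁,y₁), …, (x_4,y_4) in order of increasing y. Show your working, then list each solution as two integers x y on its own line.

48842 5967
4771081927 582880428
466058366908226 56938091722785
45526445508292066657 5561940551265649512

√67 → a₀=8, period (5,2,1,1,7,1,1,2,5,16); ℓ=10 even so k=9
i=0: a=8 ⇒ p=8, q=1
…
i=2: a=2 ⇒ p=90, q=11
…
i=5: a=7 ⇒ p=1678, q=205
i=6: a=1 ⇒ p=1899, q=232
…
i=8: a=2 ⇒ p=9053, q=1106
i=9: a=5 ⇒ p=48842, q=5967
fundamental: x₁=48842, y₁=5967  (since 2385540964 − 67·35605089 = 1)
(48842+5967√67)^2 = 4771081927 + 582880428√67
(48842+5967√67)^3 = 466058366908226 + 56938091722785√67
(48842+5967√67)^4 = 45526445508292066657 + 5561940551265649512√67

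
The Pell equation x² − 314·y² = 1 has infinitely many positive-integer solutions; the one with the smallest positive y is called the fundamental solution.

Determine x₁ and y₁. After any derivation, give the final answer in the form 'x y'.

392499 22150

d=314: √d = [17; 1,2,1,1,2,1,34] (ℓ=7, odd), read p_13/q_13
k=0  a_k=17  p_k/q_k = 17/1
…
k=2  a_k=2  p_k/q_k = 53/3
…
k=4  a_k=1  p_k/q_k = 124/7
k=5  a_k=2  p_k/q_k = 319/18
k=6  a_k=1  p_k/q_k = 443/25
…
k=8  a_k=1  p_k/q_k = 15824/893
…
k=10  a_k=1  p_k/q_k = 62853/3547
…
k=12  a_k=2  p_k/q_k = 282617/15949
k=13  a_k=1  p_k/q_k = 392499/22150
fundamental: x₁=392499, y₁=22150  (since 154055465001 − 314·490622500 = 1)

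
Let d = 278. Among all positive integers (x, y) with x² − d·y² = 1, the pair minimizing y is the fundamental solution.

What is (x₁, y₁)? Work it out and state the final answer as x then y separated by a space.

2501 150

[16; 1,2,16,2,1,32] for √278; ℓ=6 ⇒ convergent index 5
a_0=16:  p_0=16·1+0=16,  q_0=16·0+1=1
a_1=1:  p_1=1·16+1=17,  q_1=1·1+0=1
…
a_3=16:  p_3=16·50+17=817,  q_3=16·3+1=49
a_4=2:  p_4=2·817+50=1684,  q_4=2·49+3=101
a_5=1:  p_5=1·1684+817=2501,  q_5=1·101+49=150
→ (2501, 150).  Check: 2501²=6255001, 278·150²=6255000, difference 1.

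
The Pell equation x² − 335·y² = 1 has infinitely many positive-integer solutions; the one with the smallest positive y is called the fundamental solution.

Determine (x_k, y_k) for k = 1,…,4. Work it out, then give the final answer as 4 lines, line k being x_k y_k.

604 33
729631 39864
881393644 48155679
1064722792321 58172020368

√335 = [18; 3,3,3,36, …], period ℓ=4 (even) → k=3
k=0  a_k=18  p_k/q_k = 18/1
k=1  a_k=3  p_k/q_k = 55/3
k=2  a_k=3  p_k/q_k = 183/10
k=3  a_k=3  p_k/q_k = 604/33
→ (604, 33).  Check: 604²=364816, 335·33²=364815, difference 1.
n=2: (604,33)∘(604,33) = (604·604+335·33·33, 604·33+33·604) = (729631,39864)
n=3: (729631,39864)∘(604,33) = (604·729631+335·33·39864, 604·39864+33·729631) = (881393644,48155679)
n=4: (881393644,48155679)∘(604,33) = (604·881393644+335·33·48155679, 604·48155679+33·881393644) = (1064722792321,58172020368)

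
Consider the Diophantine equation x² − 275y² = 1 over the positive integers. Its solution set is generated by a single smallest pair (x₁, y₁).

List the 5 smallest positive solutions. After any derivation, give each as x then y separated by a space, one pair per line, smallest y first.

199 12
79201 4776
31521799 1900836
12545596801 756527952
4993116004999 301096224060

√275 = [16; 1,1,2,1,1,32, …], period ℓ=6 (even) → k=5
step 0: (16, 1)  from 16·(1,0) + (0,1)
step 1: (17, 1)  from 1·(16,1) + (1,0)
step 2: (33, 2)  from 1·(17,1) + (16,1)
step 3: (83, 5)  from 2·(33,2) + (17,1)
step 4: (116, 7)  from 1·(83,5) + (33,2)
step 5: (199, 12)  from 1·(116,7) + (83,5)
→ (199, 12).  Check: 199²=39601, 275·12²=39600, difference 1.
(199+12√275)^2 = 79201 + 4776√275
(199+12√275)^3 = 31521799 + 1900836√275
(199+12√275)^4 = 12545596801 + 756527952√275
(199+12√275)^5 = 4993116004999 + 301096224060√275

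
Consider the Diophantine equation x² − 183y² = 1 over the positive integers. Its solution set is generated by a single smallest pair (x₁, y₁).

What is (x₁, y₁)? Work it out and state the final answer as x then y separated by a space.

√183 → a₀=13, period (1,1,8,1,1,26); ℓ=6 even so k=5
a_0=13:  p_0=13·1+0=13,  q_0=13·0+1=1
a_1=1:  p_1=1·13+1=14,  q_1=1·1+0=1
a_2=1:  p_2=1·14+13=27,  q_2=1·1+1=2
a_3=8:  p_3=8·27+14=230,  q_3=8·2+1=17
a_4=1:  p_4=1·230+27=257,  q_4=1·17+2=19
a_5=1:  p_5=1·257+230=487,  q_5=1·19+17=36
→ (487, 36).  Check: 487²=237169, 183·36²=237168, difference 1.

487 36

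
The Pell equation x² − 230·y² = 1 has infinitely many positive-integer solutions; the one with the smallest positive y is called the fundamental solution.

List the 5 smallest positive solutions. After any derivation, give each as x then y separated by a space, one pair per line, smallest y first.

91 6
16561 1092
3014011 198738
548533441 36169224
99830072251 6582600030

√230 = [15; 6,30, …], period ℓ=2 (even) → k=1
i=0: a=15 ⇒ p=15, q=1
i=1: a=6 ⇒ p=91, q=6
fundamental: x₁=91, y₁=6  (since 8281 − 230·36 = 1)
(x_2, y_2) = (91·91 + 230·6·6, 91·6 + 6·91) = (16561, 1092)
(x_3, y_3) = (91·16561 + 230·6·1092, 91·1092 + 6·16561) = (3014011, 198738)
(x_4, y_4) = (91·3014011 + 230·6·198738, 91·198738 + 6·3014011) = (548533441, 36169224)
(x_5, y_5) = (91·548533441 + 230·6·36169224, 91·36169224 + 6·548533441) = (99830072251, 6582600030)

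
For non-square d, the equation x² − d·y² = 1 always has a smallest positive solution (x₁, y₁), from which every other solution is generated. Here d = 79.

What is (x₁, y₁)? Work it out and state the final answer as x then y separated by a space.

80 9

d=79: √d = [8; 1,7,1,16] (ℓ=4, even), read p_3/q_3
step 0: (8, 1)  from 8·(1,0) + (0,1)
step 1: (9, 1)  from 1·(8,1) + (1,0)
step 2: (71, 8)  from 7·(9,1) + (8,1)
step 3: (80, 9)  from 1·(71,8) + (9,1)
fundamental: x₁=80, y₁=9  (since 6400 − 79·81 = 1)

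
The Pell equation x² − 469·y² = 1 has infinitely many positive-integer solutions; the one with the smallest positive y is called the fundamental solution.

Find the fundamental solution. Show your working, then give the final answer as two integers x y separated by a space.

137215 6336

√469 → a₀=21, period (1,1,1,10,6,10,1,1,1,42); ℓ=10 even so k=9
k=0  a_k=21  p_k/q_k = 21/1
…
k=2  a_k=1  p_k/q_k = 43/2
k=3  a_k=1  p_k/q_k = 65/3
k=4  a_k=10  p_k/q_k = 693/32
…
k=6  a_k=10  p_k/q_k = 42923/1982
…
k=8  a_k=1  p_k/q_k = 90069/4159
k=9  a_k=1  p_k/q_k = 137215/6336
(x₁, y₁) = (137215, 6336);  137215² − 469·6336² = 1 ✓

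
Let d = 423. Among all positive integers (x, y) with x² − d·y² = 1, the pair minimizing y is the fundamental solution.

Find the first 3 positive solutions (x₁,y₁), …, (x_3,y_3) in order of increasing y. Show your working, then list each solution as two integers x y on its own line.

4607 224
42448897 2063936
391124132351 19017106080

[20; 1,1,3,4,3,1,1,40] for √423; ℓ=8 ⇒ convergent index 7
a_0=20:  p_0=20·1+0=20,  q_0=20·0+1=1
…
a_2=1:  p_2=1·21+20=41,  q_2=1·1+1=2
a_3=3:  p_3=3·41+21=144,  q_3=3·2+1=7
a_4=4:  p_4=4·144+41=617,  q_4=4·7+2=30
a_5=3:  p_5=3·617+144=1995,  q_5=3·30+7=97
a_6=1:  p_6=1·1995+617=2612,  q_6=1·97+30=127
a_7=1:  p_7=1·2612+1995=4607,  q_7=1·127+97=224
(x₁, y₁) = (4607, 224);  4607² − 423·224² = 1 ✓
(x_2, y_2) = (4607·4607 + 423·224·224, 4607·224 + 224·4607) = (42448897, 2063936)
(x_3, y_3) = (4607·42448897 + 423·224·2063936, 4607·2063936 + 224·42448897) = (391124132351, 19017106080)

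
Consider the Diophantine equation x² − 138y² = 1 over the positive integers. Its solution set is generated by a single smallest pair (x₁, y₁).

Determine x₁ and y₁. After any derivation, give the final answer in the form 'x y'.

47 4

[11; 1,2,1,22] for √138; ℓ=4 ⇒ convergent index 3
k=0  a_k=11  p_k/q_k = 11/1
…
k=2  a_k=2  p_k/q_k = 35/3
k=3  a_k=1  p_k/q_k = 47/4
→ (47, 4).  Check: 47²=2209, 138·4²=2208, difference 1.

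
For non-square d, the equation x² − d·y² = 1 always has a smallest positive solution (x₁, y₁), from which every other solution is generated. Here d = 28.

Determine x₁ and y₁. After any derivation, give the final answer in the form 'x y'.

d=28: √d = [5; 3,2,3,10] (ℓ=4, even), read p_3/q_3
a_0=5:  p_0=5·1+0=5,  q_0=5·0+1=1
…
a_2=2:  p_2=2·16+5=37,  q_2=2·3+1=7
a_3=3:  p_3=3·37+16=127,  q_3=3·7+3=24
(x₁, y₁) = (127, 24);  127² − 28·24² = 1 ✓

127 24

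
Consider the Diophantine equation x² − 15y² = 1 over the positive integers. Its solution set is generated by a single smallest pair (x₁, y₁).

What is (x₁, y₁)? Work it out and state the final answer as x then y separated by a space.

4 1

d=15: √d = [3; 1,6] (ℓ=2, even), read p_1/q_1
a_0=3:  p_0=3·1+0=3,  q_0=3·0+1=1
a_1=1:  p_1=1·3+1=4,  q_1=1·1+0=1
→ (4, 1).  Check: 4²=16, 15·1²=15, difference 1.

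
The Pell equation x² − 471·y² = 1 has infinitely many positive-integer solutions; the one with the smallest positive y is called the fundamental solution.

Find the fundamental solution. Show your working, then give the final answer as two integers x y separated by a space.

√471 → a₀=21, period (1,2,2,1,3,…,2,1,42); ℓ=14 even so k=13
step 0: (21, 1)  from 21·(1,0) + (0,1)
step 1: (22, 1)  from 1·(21,1) + (1,0)
…
step 4: (217, 10)  from 1·(152,7) + (65,3)
step 5: (803, 37)  from 3·(217,10) + (152,7)
…
step 7: (48809, 2249)  from 14·(3429,158) + (803,37)
step 8: (198665, 9154)  from 4·(48809,2249) + (3429,158)
step 9: (644804, 29711)  from 3·(198665,9154) + (48809,2249)
step 10: (843469, 38865)  from 1·(644804,29711) + (198665,9154)
…
step 12: (5506953, 253747)  from 2·(2331742,107441) + (843469,38865)
step 13: (7838695, 361188)  from 1·(5506953,253747) + (2331742,107441)
→ (7838695, 361188).  Check: 7838695²=61445139303025, 471·361188²=61445139303024, difference 1.

7838695 361188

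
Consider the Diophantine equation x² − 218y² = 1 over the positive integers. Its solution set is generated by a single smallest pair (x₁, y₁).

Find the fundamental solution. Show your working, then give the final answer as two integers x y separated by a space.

126003 8534

√218 = [14; 1,3,3,1,28, …], period ℓ=5 (odd) → k=9
k=0  a_k=14  p_k/q_k = 14/1
…
k=2  a_k=3  p_k/q_k = 59/4
…
k=4  a_k=1  p_k/q_k = 251/17
k=5  a_k=28  p_k/q_k = 7220/489
…
k=7  a_k=3  p_k/q_k = 29633/2007
k=8  a_k=3  p_k/q_k = 96370/6527
k=9  a_k=1  p_k/q_k = 126003/8534
fundamental: x₁=126003, y₁=8534  (since 15876756009 − 218·72829156 = 1)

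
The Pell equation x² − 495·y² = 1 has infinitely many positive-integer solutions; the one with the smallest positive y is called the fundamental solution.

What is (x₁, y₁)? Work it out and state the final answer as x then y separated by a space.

89 4

d=495: √d = [22; 4,44] (ℓ=2, even), read p_1/q_1
a_0=22:  p_0=22·1+0=22,  q_0=22·0+1=1
a_1=4:  p_1=4·22+1=89,  q_1=4·1+0=4
fundamental: x₁=89, y₁=4  (since 7921 − 495·16 = 1)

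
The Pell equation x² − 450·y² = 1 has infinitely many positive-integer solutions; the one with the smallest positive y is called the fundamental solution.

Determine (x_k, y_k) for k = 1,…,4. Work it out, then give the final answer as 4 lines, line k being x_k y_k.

√450 = [21; 4,1,2,4,2,1,4,42, …], period ℓ=8 (even) → k=7
k=0  a_k=21  p_k/q_k = 21/1
k=1  a_k=4  p_k/q_k = 85/4
…
k=5  a_k=2  p_k/q_k = 2885/136
k=6  a_k=1  p_k/q_k = 4179/197
k=7  a_k=4  p_k/q_k = 19601/924
→ (19601, 924).  Check: 19601²=384199201, 450·924²=384199200, difference 1.
(19601+924√450)^2 = 768398401 + 36222648√450
(19601+924√450)^3 = 30122754096401 + 1420000245972√450
(19601+924√450)^4 = 1180872205318713601 + 55666849606371696√450

19601 924
768398401 36222648
30122754096401 1420000245972
1180872205318713601 55666849606371696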